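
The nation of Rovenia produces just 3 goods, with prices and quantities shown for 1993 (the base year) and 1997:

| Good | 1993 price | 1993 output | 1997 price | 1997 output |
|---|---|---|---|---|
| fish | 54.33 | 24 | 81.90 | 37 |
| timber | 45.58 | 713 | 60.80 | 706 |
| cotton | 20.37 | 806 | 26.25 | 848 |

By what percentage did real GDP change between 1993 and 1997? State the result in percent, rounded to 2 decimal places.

2.47%

Real GDP 1993 = Nominal GDP 1993 = 54.33·24 + 45.58·713 + 20.37·806 = 50220.68.
Real GDP 1997 (at 1993 prices) = 54.33·37 + 45.58·706 + 20.37·848 = 51463.45.
Real growth = 51463.45/50220.68 − 1 = 0.0247.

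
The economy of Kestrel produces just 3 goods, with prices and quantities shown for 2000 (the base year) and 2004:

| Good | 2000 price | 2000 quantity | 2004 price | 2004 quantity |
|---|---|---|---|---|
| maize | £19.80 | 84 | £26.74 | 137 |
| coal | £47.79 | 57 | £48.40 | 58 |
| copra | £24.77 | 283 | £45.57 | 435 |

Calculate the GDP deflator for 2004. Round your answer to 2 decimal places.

161.71

Nominal GDP 2004 = 26.74·137 + 48.40·58 + 45.57·435 = 26293.53.
Real GDP 2004 (at 2000 prices) = 19.80·137 + 47.79·58 + 24.77·435 = 16259.37.
Deflator = Nominal/Real × 100 = 26293.53/16259.37 × 100 = 161.713.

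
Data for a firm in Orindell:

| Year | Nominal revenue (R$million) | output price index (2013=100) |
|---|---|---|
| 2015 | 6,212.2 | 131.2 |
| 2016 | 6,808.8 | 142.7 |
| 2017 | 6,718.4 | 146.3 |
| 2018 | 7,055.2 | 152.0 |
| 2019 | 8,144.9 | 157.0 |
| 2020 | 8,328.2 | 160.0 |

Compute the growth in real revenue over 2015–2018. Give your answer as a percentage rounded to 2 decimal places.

-1.97%

Real revenue 2015 = 6212.2/1.312 = 4734.91.
Real revenue 2018 = 7055.2/1.520 = 4641.58.
Change = 4641.58/4734.91 − 1 = -0.0197.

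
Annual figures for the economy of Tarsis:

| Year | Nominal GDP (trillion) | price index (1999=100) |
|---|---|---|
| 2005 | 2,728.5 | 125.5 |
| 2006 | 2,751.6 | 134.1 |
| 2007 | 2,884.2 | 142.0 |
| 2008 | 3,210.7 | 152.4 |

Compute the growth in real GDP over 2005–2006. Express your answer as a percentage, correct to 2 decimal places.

Real GDP 2005 = 2728.5/1.255 = 2174.10.
Real GDP 2006 = 2751.6/1.341 = 2051.90.
Change = 2051.90/2174.10 − 1 = -0.0562.

-5.62%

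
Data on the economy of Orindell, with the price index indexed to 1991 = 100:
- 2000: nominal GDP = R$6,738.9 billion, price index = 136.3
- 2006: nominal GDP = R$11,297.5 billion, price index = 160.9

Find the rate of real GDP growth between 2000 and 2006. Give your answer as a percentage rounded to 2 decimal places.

Real GDP 2000 = 6738.9 / 1.363 = 4944.17.
Real GDP 2006 = 11297.5 / 1.609 = 7021.44.
Real growth = 7021.44 / 4944.17 − 1 = 0.4201.

42.01%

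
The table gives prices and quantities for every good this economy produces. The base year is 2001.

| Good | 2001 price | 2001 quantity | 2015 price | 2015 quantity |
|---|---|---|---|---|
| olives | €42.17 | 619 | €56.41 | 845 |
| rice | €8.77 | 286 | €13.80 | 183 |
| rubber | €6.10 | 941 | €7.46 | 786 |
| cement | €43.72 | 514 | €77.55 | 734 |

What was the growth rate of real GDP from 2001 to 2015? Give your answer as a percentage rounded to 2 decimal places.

30.45%

Real GDP 2001 = Nominal GDP 2001 = 42.17·619 + 8.77·286 + 6.10·941 + 43.72·514 = 56823.63.
Real GDP 2015 (at 2001 prices) = 42.17·845 + 8.77·183 + 6.10·786 + 43.72·734 = 74123.64.
Real growth = 74123.64/56823.63 − 1 = 0.3045.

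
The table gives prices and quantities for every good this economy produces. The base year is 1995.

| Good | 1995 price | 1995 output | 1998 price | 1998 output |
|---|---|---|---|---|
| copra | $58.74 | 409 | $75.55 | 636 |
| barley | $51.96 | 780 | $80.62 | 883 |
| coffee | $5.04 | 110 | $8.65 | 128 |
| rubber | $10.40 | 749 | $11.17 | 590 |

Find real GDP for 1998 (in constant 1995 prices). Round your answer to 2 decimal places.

Real GDP 1998 = Σ (p_1995 × q_1998) = 58.74·636 + 51.96·883 + 5.04·128 + 10.40·590 = 90020.44.

$90020.44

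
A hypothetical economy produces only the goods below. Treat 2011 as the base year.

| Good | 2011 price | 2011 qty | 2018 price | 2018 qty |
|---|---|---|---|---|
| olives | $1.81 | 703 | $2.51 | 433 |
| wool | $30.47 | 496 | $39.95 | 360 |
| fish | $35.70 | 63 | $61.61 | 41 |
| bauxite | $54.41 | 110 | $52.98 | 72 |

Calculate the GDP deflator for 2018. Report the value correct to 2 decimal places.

127.29

Nominal GDP 2018 = 2.51·433 + 39.95·360 + 61.61·41 + 52.98·72 = 21809.40.
Real GDP 2018 (at 2011 prices) = 1.81·433 + 30.47·360 + 35.70·41 + 54.41·72 = 17134.15.
Deflator = Nominal/Real × 100 = 21809.40/17134.15 × 100 = 127.286.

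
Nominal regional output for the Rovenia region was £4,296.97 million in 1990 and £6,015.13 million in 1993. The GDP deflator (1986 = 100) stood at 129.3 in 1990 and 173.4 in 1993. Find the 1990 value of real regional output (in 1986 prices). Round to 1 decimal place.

Real regional output = Nominal / (GDP deflator/100) = 4296.97 / 1.293 = 3323.26.

£3,323.3 million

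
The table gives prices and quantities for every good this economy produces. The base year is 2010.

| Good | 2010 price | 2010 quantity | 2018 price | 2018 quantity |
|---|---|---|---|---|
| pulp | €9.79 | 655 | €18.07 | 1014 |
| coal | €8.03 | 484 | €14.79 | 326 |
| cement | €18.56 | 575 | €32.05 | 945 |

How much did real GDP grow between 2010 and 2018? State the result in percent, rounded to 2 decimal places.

Real GDP 2010 = Nominal GDP 2010 = 9.79·655 + 8.03·484 + 18.56·575 = 20970.97.
Real GDP 2018 (at 2010 prices) = 9.79·1014 + 8.03·326 + 18.56·945 = 30084.04.
Real growth = 30084.04/20970.97 − 1 = 0.4346.

43.46%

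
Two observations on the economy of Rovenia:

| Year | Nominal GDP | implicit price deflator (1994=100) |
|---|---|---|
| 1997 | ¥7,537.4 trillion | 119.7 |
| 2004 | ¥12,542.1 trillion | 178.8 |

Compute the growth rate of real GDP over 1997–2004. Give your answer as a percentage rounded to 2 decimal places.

11.40%

Real GDP 1997 = 7537.4 / 1.197 = 6296.91.
Real GDP 2004 = 12542.1 / 1.788 = 7014.60.
Real growth = 7014.60 / 6296.91 − 1 = 0.1140.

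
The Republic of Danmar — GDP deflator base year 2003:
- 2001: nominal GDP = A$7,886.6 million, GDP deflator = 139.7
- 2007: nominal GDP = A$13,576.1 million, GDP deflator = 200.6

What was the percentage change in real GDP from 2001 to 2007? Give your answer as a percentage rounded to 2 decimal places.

Deflate each year: 2001 → 7886.6/1.397 = 5645.38; 2007 → 13576.1/2.006 = 6767.75.
So real GDP changed by 6767.75/5645.38 − 1 = 0.1988, i.e. 19.88%.

19.88%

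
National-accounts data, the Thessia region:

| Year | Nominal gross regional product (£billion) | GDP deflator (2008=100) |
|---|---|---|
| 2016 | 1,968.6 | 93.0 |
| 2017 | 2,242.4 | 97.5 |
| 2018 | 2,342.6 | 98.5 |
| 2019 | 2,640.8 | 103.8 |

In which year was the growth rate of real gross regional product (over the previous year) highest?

2017: real = 2242.4/0.975 = 2299.90; growth vs 2016 (2116.77) = 8.65%.
2018: real = 2342.6/0.985 = 2378.27; growth vs 2017 (2299.90) = 3.41%.
2019: real = 2640.8/1.038 = 2544.12; growth vs 2018 (2378.27) = 6.97%.

2017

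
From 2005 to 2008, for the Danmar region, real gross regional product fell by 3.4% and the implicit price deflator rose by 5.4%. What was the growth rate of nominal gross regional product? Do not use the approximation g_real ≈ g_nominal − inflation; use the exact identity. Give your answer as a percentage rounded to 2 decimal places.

(1 + g_nom) = (1 + g_real)(1 + π) = 0.9660 × 1.0540 = 1.01816.

1.82%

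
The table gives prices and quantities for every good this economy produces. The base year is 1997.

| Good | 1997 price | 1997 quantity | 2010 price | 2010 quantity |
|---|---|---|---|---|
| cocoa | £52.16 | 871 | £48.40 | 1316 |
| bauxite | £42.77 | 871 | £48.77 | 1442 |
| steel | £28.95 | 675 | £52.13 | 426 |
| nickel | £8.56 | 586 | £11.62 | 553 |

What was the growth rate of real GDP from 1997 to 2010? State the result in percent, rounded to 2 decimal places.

Real GDP 1997 = Nominal GDP 1997 = 52.16·871 + 42.77·871 + 28.95·675 + 8.56·586 = 107241.44.
Real GDP 2010 (at 1997 prices) = 52.16·1316 + 42.77·1442 + 28.95·426 + 8.56·553 = 147383.28.
Real growth = 147383.28/107241.44 − 1 = 0.3743.

37.43%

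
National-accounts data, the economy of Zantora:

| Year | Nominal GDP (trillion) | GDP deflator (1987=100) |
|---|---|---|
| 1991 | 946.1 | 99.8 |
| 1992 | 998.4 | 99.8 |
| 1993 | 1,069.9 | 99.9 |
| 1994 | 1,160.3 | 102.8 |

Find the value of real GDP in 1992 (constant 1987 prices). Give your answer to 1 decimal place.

1,000.4 trillion

Real GDP 1992 = 998.4 / 0.998 = 1000.40.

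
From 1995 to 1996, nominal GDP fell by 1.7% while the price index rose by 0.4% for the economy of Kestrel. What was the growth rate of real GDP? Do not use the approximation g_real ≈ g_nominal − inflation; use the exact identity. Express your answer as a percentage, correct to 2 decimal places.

(1 + g_nom) = (1 + g_real)(1 + π), so g_real = 0.9830 / 1.0040 − 1 = -0.02092.

-2.09%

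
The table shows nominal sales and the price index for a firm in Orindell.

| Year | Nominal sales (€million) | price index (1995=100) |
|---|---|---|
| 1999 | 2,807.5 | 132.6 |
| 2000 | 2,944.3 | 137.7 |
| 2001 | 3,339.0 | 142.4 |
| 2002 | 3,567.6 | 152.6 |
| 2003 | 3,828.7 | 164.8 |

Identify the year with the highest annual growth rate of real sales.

2001

2000: real = 2944.3/1.377 = 2138.20; growth vs 1999 (2117.27) = 0.99%.
2001: real = 3339.0/1.424 = 2344.80; growth vs 2000 (2138.20) = 9.66%.
2002: real = 3567.6/1.526 = 2337.88; growth vs 2001 (2344.80) = -0.30%.
2003: real = 3828.7/1.648 = 2323.24; growth vs 2002 (2337.88) = -0.63%.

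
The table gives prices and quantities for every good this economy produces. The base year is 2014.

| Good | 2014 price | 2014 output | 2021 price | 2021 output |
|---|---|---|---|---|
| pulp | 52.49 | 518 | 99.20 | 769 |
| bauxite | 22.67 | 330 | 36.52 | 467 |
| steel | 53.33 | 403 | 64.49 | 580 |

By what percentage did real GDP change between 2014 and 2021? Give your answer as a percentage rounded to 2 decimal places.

45.80%

Real GDP 2014 = Nominal GDP 2014 = 52.49·518 + 22.67·330 + 53.33·403 = 56162.91.
Real GDP 2021 (at 2014 prices) = 52.49·769 + 22.67·467 + 53.33·580 = 81883.10.
Real growth = 81883.10/56162.91 − 1 = 0.4580.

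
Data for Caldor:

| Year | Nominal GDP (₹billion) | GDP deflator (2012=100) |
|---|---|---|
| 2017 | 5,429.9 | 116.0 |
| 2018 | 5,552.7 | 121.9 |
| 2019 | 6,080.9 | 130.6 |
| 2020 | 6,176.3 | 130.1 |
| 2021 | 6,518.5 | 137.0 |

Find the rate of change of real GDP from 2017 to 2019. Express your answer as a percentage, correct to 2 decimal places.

-0.53%

Real GDP 2017 = 5429.9/1.160 = 4680.95.
Real GDP 2019 = 6080.9/1.306 = 4656.13.
Change = 4656.13/4680.95 − 1 = -0.0053.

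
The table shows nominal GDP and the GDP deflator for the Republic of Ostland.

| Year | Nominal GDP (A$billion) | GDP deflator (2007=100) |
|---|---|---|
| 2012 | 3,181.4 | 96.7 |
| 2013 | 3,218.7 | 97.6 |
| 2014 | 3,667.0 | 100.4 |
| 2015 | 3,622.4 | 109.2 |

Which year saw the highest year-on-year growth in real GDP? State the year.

2014

2013: real = 3218.7/0.976 = 3297.85; growth vs 2012 (3289.97) = 0.24%.
2014: real = 3667.0/1.004 = 3652.39; growth vs 2013 (3297.85) = 10.75%.
2015: real = 3622.4/1.092 = 3317.22; growth vs 2014 (3652.39) = -9.18%.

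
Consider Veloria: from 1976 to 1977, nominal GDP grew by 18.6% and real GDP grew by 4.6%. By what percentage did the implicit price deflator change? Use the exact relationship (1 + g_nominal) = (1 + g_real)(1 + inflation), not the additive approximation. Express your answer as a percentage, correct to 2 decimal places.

13.38%

(1 + g_nom) = (1 + g_real)(1 + π), so π = 1.1860 / 1.0460 − 1 = 0.13384.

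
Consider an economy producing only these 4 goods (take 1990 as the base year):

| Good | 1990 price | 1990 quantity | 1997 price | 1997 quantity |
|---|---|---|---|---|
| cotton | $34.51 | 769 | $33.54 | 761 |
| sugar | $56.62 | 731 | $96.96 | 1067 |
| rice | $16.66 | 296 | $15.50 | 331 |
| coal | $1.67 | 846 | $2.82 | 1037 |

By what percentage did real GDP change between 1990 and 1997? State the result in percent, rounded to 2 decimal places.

Real GDP 1990 = Nominal GDP 1990 = 34.51·769 + 56.62·731 + 16.66·296 + 1.67·846 = 74271.59.
Real GDP 1997 (at 1990 prices) = 34.51·761 + 56.62·1067 + 16.66·331 + 1.67·1037 = 93921.90.
Real growth = 93921.90/74271.59 − 1 = 0.2646.

26.46%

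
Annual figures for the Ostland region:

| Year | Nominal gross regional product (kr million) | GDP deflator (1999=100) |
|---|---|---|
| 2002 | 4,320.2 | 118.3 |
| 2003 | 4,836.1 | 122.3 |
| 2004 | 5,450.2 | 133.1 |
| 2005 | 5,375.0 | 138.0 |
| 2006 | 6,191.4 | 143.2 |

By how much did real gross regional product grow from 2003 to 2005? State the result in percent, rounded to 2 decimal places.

Real gross regional product 2003 = 4836.1/1.223 = 3954.29.
Real gross regional product 2005 = 5375.0/1.380 = 3894.93.
Change = 3894.93/3954.29 − 1 = -0.0150.

-1.50%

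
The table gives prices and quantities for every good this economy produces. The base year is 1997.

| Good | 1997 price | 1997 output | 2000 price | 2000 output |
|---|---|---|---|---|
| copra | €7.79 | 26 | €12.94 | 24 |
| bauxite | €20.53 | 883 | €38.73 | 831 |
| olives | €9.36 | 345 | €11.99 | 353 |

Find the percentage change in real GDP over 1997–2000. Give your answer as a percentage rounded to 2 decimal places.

Real GDP 1997 = Nominal GDP 1997 = 7.79·26 + 20.53·883 + 9.36·345 = 21559.73.
Real GDP 2000 (at 1997 prices) = 7.79·24 + 20.53·831 + 9.36·353 = 20551.47.
Real growth = 20551.47/21559.73 − 1 = -0.0468.

-4.68%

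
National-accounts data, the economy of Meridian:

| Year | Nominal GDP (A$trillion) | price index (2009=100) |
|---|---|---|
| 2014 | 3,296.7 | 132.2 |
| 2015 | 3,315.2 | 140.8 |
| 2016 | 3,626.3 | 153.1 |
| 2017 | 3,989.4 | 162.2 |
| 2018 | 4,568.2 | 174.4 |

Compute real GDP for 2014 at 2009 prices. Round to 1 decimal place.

Real GDP 2014 = 3296.7 / 1.322 = 2493.72.

A$2,493.7 trillion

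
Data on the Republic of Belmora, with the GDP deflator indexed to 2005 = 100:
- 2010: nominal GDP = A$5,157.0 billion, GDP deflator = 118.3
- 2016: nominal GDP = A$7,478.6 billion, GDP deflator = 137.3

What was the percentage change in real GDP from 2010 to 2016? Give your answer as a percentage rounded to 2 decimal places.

24.95%

Deflate each year: 2010 → 5157.0/1.183 = 4359.26; 2016 → 7478.6/1.373 = 5446.90.
So real GDP changed by 5446.90/4359.26 − 1 = 0.2495, i.e. 24.95%.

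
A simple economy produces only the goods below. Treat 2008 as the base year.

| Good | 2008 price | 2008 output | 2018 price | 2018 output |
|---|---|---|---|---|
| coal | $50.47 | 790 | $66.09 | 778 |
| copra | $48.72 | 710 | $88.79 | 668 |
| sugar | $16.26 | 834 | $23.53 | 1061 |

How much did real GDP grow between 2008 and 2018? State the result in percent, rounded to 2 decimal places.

1.18%

Real GDP 2008 = Nominal GDP 2008 = 50.47·790 + 48.72·710 + 16.26·834 = 88023.34.
Real GDP 2018 (at 2008 prices) = 50.47·778 + 48.72·668 + 16.26·1061 = 89062.48.
Real growth = 89062.48/88023.34 − 1 = 0.0118.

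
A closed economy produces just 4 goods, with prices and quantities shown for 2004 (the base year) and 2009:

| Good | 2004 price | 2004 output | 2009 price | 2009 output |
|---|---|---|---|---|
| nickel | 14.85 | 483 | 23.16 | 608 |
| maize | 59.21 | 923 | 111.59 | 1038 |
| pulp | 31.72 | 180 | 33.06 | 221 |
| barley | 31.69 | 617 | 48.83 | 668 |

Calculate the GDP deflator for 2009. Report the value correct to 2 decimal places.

Nominal GDP 2009 = 23.16·608 + 111.59·1038 + 33.06·221 + 48.83·668 = 169836.40.
Real GDP 2009 (at 2004 prices) = 14.85·608 + 59.21·1038 + 31.72·221 + 31.69·668 = 98667.82.
Deflator = Nominal/Real × 100 = 169836.40/98667.82 × 100 = 172.129.

172.13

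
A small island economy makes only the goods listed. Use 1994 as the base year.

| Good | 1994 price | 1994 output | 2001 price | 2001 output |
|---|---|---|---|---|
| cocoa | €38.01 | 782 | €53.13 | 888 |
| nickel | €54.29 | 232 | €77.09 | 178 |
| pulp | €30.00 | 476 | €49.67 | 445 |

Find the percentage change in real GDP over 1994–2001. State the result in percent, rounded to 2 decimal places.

0.30%

Real GDP 1994 = Nominal GDP 1994 = 38.01·782 + 54.29·232 + 30.00·476 = 56599.10.
Real GDP 2001 (at 1994 prices) = 38.01·888 + 54.29·178 + 30.00·445 = 56766.50.
Real growth = 56766.50/56599.10 − 1 = 0.0030.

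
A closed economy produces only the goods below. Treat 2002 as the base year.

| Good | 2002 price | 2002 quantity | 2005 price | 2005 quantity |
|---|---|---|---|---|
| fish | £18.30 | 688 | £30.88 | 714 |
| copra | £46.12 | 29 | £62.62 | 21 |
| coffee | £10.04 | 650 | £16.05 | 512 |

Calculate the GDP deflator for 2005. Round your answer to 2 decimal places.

164.70

Nominal GDP 2005 = 30.88·714 + 62.62·21 + 16.05·512 = 31580.94.
Real GDP 2005 (at 2002 prices) = 18.30·714 + 46.12·21 + 10.04·512 = 19175.20.
Deflator = Nominal/Real × 100 = 31580.94/19175.20 × 100 = 164.697.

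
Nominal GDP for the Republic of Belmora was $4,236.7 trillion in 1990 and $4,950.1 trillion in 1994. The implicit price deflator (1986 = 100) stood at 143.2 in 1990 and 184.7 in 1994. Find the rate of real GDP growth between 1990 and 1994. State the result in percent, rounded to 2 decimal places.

Real GDP 1990 = 4236.7 / 1.432 = 2958.59.
Real GDP 1994 = 4950.1 / 1.847 = 2680.08.
Real growth = 2680.08 / 2958.59 − 1 = -0.0941.

-9.41%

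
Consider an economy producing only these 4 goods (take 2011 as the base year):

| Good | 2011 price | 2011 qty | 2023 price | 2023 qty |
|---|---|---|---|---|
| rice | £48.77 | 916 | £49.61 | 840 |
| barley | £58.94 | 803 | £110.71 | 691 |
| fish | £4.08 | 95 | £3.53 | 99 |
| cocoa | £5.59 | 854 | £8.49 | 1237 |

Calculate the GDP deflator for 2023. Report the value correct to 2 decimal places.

Nominal GDP 2023 = 49.61·840 + 110.71·691 + 3.53·99 + 8.49·1237 = 129024.61.
Real GDP 2023 (at 2011 prices) = 48.77·840 + 58.94·691 + 4.08·99 + 5.59·1237 = 89013.09.
Deflator = Nominal/Real × 100 = 129024.61/89013.09 × 100 = 144.950.

144.95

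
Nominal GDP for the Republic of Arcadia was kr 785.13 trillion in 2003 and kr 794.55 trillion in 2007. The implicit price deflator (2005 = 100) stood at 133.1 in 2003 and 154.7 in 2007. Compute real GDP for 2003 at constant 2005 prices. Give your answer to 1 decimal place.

kr 589.9 trillion

Real GDP = Nominal / (implicit price deflator/100) = 785.13 / 1.331 = 589.88.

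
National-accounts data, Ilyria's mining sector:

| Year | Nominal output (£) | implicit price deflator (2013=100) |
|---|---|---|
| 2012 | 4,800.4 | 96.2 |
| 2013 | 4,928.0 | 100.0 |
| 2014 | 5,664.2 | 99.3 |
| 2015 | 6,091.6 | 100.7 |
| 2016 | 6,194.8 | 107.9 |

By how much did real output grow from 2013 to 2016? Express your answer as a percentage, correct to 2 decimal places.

16.50%

Real output 2013 = 4928.0/1.000 = 4928.00.
Real output 2016 = 6194.8/1.079 = 5741.24.
Change = 5741.24/4928.00 − 1 = 0.1650.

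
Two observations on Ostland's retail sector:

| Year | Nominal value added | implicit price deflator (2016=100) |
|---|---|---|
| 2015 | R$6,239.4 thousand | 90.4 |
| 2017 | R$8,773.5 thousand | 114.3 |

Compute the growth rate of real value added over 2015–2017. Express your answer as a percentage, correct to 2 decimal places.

11.21%

Real value added 2015 = 6239.4 / 0.904 = 6901.99.
Real value added 2017 = 8773.5 / 1.143 = 7675.85.
Real growth = 7675.85 / 6901.99 − 1 = 0.1121.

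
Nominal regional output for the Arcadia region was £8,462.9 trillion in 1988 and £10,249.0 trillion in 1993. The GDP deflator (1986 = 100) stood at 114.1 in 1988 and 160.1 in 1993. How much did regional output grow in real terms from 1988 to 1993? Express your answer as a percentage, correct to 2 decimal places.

Real regional output 1988 = 8462.9 / 1.141 = 7417.09.
Real regional output 1993 = 10249.0 / 1.601 = 6401.62.
Real growth = 6401.62 / 7417.09 − 1 = -0.1369.

-13.69%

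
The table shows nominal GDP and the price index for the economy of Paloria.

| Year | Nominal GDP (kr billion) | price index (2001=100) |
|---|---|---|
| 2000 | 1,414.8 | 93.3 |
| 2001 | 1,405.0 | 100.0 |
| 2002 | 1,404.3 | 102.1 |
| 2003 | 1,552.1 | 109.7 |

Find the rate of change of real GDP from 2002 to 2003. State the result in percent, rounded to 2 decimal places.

2.87%

Real GDP 2002 = 1404.3/1.021 = 1375.42.
Real GDP 2003 = 1552.1/1.097 = 1414.86.
Change = 1414.86/1375.42 − 1 = 0.0287.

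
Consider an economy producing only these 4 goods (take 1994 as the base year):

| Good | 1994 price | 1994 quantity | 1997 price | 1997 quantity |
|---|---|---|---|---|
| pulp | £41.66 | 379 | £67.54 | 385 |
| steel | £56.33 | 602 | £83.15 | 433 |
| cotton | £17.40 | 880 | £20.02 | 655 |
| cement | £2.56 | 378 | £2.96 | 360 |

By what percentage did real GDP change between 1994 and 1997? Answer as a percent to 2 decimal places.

Real GDP 1994 = Nominal GDP 1994 = 41.66·379 + 56.33·602 + 17.40·880 + 2.56·378 = 65979.48.
Real GDP 1997 (at 1994 prices) = 41.66·385 + 56.33·433 + 17.40·655 + 2.56·360 = 52748.59.
Real growth = 52748.59/65979.48 − 1 = -0.2005.

-20.05%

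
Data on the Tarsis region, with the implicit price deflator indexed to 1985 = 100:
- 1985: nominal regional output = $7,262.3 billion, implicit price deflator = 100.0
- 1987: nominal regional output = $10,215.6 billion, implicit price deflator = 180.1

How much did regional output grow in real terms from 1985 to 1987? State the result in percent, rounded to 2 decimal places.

Real regional output 1985 = 7262.3 / 1.000 = 7262.30.
Real regional output 1987 = 10215.6 / 1.801 = 5672.18.
Real growth = 5672.18 / 7262.30 − 1 = -0.2190.

-21.90%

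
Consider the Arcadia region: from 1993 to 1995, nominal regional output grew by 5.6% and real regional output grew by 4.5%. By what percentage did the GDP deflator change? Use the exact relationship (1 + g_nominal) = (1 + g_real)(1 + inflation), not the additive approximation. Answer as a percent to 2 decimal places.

(1 + g_nom) = (1 + g_real)(1 + π), so π = 1.0560 / 1.0450 − 1 = 0.01053.

1.05%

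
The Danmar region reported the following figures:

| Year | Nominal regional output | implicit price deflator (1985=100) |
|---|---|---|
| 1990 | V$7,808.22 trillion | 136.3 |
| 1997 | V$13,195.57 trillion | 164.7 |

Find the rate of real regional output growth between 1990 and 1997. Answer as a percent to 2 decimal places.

39.86%

Deflate each year: 1990 → 7808.22/1.363 = 5728.70; 1997 → 13195.57/1.647 = 8011.88.
So real regional output changed by 8011.88/5728.70 − 1 = 0.3986, i.e. 39.86%.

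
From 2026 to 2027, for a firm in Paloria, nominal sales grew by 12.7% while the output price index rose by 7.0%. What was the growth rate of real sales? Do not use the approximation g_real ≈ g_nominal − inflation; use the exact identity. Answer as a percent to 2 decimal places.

5.33%

(1 + g_nom) = (1 + g_real)(1 + π), so g_real = 1.1270 / 1.0700 − 1 = 0.05327.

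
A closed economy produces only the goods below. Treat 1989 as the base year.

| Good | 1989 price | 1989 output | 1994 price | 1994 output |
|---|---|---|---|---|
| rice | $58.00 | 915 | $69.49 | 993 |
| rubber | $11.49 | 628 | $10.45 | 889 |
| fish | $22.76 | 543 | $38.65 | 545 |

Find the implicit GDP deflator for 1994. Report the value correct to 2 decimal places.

123.87

Nominal GDP 1994 = 69.49·993 + 10.45·889 + 38.65·545 = 99357.87.
Real GDP 1994 (at 1989 prices) = 58.00·993 + 11.49·889 + 22.76·545 = 80212.81.
Deflator = Nominal/Real × 100 = 99357.87/80212.81 × 100 = 123.868.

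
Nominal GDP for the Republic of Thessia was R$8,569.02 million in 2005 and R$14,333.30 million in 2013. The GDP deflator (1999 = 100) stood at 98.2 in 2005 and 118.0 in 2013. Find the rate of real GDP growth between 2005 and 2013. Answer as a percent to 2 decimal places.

Deflate each year: 2005 → 8569.02/0.982 = 8726.09; 2013 → 14333.30/1.180 = 12146.86.
So real GDP changed by 12146.86/8726.09 − 1 = 0.3920, i.e. 39.20%.

39.20%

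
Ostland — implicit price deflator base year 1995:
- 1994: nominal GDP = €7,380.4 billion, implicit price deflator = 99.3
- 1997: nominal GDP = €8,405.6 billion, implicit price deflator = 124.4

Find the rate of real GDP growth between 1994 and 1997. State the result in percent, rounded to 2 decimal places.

-9.09%

Real GDP 1994 = 7380.4 / 0.993 = 7432.43.
Real GDP 1997 = 8405.6 / 1.244 = 6756.91.
Real growth = 6756.91 / 7432.43 − 1 = -0.0909.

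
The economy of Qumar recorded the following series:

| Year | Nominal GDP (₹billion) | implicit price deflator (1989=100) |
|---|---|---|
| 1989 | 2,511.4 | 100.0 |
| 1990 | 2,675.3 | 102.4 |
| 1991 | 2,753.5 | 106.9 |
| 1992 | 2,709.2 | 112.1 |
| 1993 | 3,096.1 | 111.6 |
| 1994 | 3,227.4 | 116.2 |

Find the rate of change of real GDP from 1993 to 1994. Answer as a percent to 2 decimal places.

Real GDP 1993 = 3096.1/1.116 = 2774.28.
Real GDP 1994 = 3227.4/1.162 = 2777.45.
Change = 2777.45/2774.28 − 1 = 0.0011.

0.11%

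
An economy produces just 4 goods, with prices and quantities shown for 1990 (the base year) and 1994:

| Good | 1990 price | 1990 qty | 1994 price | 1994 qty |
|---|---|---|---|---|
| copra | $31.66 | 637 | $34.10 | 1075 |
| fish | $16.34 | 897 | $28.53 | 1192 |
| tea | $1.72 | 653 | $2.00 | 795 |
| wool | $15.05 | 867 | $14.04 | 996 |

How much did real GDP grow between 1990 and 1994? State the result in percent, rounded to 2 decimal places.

42.60%

Real GDP 1990 = Nominal GDP 1990 = 31.66·637 + 16.34·897 + 1.72·653 + 15.05·867 = 48995.91.
Real GDP 1994 (at 1990 prices) = 31.66·1075 + 16.34·1192 + 1.72·795 + 15.05·996 = 69868.98.
Real growth = 69868.98/48995.91 − 1 = 0.4260.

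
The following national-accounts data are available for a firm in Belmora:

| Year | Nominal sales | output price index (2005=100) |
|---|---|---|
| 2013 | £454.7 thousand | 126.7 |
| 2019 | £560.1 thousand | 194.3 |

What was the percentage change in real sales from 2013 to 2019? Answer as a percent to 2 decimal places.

-19.68%

Real sales 2013 = 454.7 / 1.267 = 358.88.
Real sales 2019 = 560.1 / 1.943 = 288.27.
Real growth = 288.27 / 358.88 − 1 = -0.1968.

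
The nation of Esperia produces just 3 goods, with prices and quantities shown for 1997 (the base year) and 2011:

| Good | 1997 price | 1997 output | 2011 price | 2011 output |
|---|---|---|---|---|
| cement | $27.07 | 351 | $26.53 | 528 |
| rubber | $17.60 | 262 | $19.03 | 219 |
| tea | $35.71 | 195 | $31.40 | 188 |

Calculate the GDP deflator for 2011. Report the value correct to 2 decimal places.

96.85

Nominal GDP 2011 = 26.53·528 + 19.03·219 + 31.40·188 = 24078.61.
Real GDP 2011 (at 1997 prices) = 27.07·528 + 17.60·219 + 35.71·188 = 24860.84.
Deflator = Nominal/Real × 100 = 24078.61/24860.84 × 100 = 96.854.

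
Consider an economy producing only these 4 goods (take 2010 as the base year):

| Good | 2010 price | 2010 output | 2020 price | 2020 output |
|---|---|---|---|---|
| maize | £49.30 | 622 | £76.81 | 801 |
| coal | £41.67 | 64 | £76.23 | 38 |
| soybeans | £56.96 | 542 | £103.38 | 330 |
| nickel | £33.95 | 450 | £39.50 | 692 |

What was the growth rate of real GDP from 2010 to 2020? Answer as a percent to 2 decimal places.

Real GDP 2010 = Nominal GDP 2010 = 49.30·622 + 41.67·64 + 56.96·542 + 33.95·450 = 79481.30.
Real GDP 2020 (at 2010 prices) = 49.30·801 + 41.67·38 + 56.96·330 + 33.95·692 = 83362.96.
Real growth = 83362.96/79481.30 − 1 = 0.0488.

4.88%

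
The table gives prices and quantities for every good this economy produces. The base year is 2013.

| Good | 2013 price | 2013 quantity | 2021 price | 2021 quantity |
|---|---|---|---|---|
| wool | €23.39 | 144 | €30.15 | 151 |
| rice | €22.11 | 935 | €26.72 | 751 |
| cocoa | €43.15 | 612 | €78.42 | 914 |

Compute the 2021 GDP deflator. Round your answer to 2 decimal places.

161.64

Nominal GDP 2021 = 30.15·151 + 26.72·751 + 78.42·914 = 96295.25.
Real GDP 2021 (at 2013 prices) = 23.39·151 + 22.11·751 + 43.15·914 = 59575.60.
Deflator = Nominal/Real × 100 = 96295.25/59575.60 × 100 = 161.635.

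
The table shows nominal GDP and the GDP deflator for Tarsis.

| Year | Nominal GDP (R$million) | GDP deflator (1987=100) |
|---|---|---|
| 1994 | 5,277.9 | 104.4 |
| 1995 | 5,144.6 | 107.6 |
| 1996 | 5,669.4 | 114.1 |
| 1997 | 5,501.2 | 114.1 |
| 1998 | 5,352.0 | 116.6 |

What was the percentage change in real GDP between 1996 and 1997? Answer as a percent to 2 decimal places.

Real GDP 1996 = 5669.4/1.141 = 4968.80.
Real GDP 1997 = 5501.2/1.141 = 4821.38.
Change = 4821.38/4968.80 − 1 = -0.0297.

-2.97%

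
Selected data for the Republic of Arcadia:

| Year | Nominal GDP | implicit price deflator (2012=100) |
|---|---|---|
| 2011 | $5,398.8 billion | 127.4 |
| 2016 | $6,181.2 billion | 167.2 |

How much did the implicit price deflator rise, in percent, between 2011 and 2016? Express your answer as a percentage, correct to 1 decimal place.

Price-level change = 167.2 / 127.4 − 1 = 0.3124.

31.2%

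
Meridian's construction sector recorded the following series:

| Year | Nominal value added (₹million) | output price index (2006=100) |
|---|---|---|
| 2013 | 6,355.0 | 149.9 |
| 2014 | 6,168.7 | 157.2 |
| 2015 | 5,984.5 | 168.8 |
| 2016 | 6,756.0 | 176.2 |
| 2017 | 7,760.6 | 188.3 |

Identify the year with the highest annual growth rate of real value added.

2016

2014: real = 6168.7/1.572 = 3924.11; growth vs 2013 (4239.49) = -7.44%.
2015: real = 5984.5/1.688 = 3545.32; growth vs 2014 (3924.11) = -9.65%.
2016: real = 6756.0/1.762 = 3834.28; growth vs 2015 (3545.32) = 8.15%.
2017: real = 7760.6/1.883 = 4121.40; growth vs 2016 (3834.28) = 7.49%.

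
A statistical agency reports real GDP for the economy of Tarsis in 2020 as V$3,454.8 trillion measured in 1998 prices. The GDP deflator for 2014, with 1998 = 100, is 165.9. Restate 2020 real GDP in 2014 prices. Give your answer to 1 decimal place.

Real GDP in 2014 prices = Real GDP in 1998 prices × (P_2014/P_1998) = 3454.8 × 1.659 = 5731.51.

V$5,731.5 trillion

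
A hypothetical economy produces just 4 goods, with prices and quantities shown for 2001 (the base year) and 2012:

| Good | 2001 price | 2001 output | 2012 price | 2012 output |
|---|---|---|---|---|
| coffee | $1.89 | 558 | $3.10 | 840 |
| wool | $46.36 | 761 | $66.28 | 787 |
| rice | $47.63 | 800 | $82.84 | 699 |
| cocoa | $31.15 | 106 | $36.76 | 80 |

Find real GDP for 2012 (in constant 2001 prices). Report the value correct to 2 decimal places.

Real GDP 2012 = Σ (p_2001 × q_2012) = 1.89·840 + 46.36·787 + 47.63·699 + 31.15·80 = 73858.29.

$73858.29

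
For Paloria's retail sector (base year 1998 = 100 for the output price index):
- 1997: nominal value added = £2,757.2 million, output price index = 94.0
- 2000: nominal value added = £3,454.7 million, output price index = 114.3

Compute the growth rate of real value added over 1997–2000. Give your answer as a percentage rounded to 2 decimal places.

3.04%

Real value added 1997 = 2757.2 / 0.940 = 2933.19.
Real value added 2000 = 3454.7 / 1.143 = 3022.48.
Real growth = 3022.48 / 2933.19 − 1 = 0.0304.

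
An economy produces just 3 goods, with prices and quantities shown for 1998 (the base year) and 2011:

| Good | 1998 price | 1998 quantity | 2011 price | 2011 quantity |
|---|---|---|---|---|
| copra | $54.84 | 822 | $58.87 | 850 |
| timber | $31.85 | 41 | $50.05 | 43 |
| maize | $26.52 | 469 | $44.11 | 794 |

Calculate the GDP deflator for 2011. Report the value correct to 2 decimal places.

Nominal GDP 2011 = 58.87·850 + 50.05·43 + 44.11·794 = 87214.99.
Real GDP 2011 (at 1998 prices) = 54.84·850 + 31.85·43 + 26.52·794 = 69040.43.
Deflator = Nominal/Real × 100 = 87214.99/69040.43 × 100 = 126.325.

126.32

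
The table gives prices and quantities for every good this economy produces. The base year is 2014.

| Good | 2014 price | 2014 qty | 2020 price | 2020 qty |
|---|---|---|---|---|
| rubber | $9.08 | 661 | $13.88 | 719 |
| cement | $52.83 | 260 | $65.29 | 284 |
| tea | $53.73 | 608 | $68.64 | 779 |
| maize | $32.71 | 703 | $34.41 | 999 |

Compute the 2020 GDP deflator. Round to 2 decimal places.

Nominal GDP 2020 = 13.88·719 + 65.29·284 + 68.64·779 + 34.41·999 = 116368.23.
Real GDP 2020 (at 2014 prices) = 9.08·719 + 52.83·284 + 53.73·779 + 32.71·999 = 96065.20.
Deflator = Nominal/Real × 100 = 116368.23/96065.20 × 100 = 121.135.

121.13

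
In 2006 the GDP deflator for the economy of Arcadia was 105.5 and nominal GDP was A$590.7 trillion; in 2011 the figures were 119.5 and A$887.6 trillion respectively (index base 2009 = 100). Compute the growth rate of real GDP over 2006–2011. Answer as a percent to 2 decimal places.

Deflate each year: 2006 → 590.7/1.055 = 559.91; 2011 → 887.6/1.195 = 742.76.
So real GDP changed by 742.76/559.91 − 1 = 0.3266, i.e. 32.66%.

32.66%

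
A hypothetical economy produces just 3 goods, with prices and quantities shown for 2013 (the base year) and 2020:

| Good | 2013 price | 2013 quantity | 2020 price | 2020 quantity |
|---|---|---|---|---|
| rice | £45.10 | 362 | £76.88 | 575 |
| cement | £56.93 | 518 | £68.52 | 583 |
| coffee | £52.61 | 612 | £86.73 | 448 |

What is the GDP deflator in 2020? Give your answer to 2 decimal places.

Nominal GDP 2020 = 76.88·575 + 68.52·583 + 86.73·448 = 123008.20.
Real GDP 2020 (at 2013 prices) = 45.10·575 + 56.93·583 + 52.61·448 = 82691.97.
Deflator = Nominal/Real × 100 = 123008.20/82691.97 × 100 = 148.755.

148.75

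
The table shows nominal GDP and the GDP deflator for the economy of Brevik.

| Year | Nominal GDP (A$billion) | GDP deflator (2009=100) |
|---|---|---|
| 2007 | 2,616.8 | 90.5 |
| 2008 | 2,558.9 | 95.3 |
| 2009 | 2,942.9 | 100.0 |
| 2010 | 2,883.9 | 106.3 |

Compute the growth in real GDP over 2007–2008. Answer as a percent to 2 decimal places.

-7.14%

Real GDP 2007 = 2616.8/0.905 = 2891.49.
Real GDP 2008 = 2558.9/0.953 = 2685.10.
Change = 2685.10/2891.49 − 1 = -0.0714.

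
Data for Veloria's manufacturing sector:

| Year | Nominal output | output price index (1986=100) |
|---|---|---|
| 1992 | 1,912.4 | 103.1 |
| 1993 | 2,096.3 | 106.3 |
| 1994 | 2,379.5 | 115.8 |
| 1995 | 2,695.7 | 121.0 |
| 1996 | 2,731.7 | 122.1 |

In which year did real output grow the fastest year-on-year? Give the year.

1995

1993: real = 2096.3/1.063 = 1972.06; growth vs 1992 (1854.90) = 6.32%.
1994: real = 2379.5/1.158 = 2054.84; growth vs 1993 (1972.06) = 4.20%.
1995: real = 2695.7/1.210 = 2227.85; growth vs 1994 (2054.84) = 8.42%.
1996: real = 2731.7/1.221 = 2237.26; growth vs 1995 (2227.85) = 0.42%.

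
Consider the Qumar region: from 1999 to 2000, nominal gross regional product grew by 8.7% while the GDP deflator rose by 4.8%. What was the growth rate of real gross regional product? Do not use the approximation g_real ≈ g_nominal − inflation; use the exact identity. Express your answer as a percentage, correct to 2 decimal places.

(1 + g_nom) = (1 + g_real)(1 + π), so g_real = 1.0870 / 1.0480 − 1 = 0.03721.

3.72%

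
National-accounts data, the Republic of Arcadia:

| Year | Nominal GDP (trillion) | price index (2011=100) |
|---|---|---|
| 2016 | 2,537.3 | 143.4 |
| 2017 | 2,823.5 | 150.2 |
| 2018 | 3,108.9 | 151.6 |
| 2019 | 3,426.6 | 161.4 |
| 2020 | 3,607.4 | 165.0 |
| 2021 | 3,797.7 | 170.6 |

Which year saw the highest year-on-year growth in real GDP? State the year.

2017: real = 2823.5/1.502 = 1879.83; growth vs 2016 (1769.39) = 6.24%.
2018: real = 3108.9/1.516 = 2050.73; growth vs 2017 (1879.83) = 9.09%.
2019: real = 3426.6/1.614 = 2123.05; growth vs 2018 (2050.73) = 3.53%.
2020: real = 3607.4/1.650 = 2186.30; growth vs 2019 (2123.05) = 2.98%.
2021: real = 3797.7/1.706 = 2226.08; growth vs 2020 (2186.30) = 1.82%.

2018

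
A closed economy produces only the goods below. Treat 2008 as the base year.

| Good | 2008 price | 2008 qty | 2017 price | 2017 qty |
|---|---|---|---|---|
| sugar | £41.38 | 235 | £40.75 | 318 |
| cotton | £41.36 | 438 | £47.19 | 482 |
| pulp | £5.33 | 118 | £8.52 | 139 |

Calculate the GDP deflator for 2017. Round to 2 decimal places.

109.02

Nominal GDP 2017 = 40.75·318 + 47.19·482 + 8.52·139 = 36888.36.
Real GDP 2017 (at 2008 prices) = 41.38·318 + 41.36·482 + 5.33·139 = 33835.23.
Deflator = Nominal/Real × 100 = 36888.36/33835.23 × 100 = 109.024.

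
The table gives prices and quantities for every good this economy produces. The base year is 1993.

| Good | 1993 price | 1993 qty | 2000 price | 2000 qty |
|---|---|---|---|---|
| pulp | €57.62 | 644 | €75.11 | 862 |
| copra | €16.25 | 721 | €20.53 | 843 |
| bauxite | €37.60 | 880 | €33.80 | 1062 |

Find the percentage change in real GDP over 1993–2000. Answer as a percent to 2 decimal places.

26.11%

Real GDP 1993 = Nominal GDP 1993 = 57.62·644 + 16.25·721 + 37.60·880 = 81911.53.
Real GDP 2000 (at 1993 prices) = 57.62·862 + 16.25·843 + 37.60·1062 = 103298.39.
Real growth = 103298.39/81911.53 − 1 = 0.2611.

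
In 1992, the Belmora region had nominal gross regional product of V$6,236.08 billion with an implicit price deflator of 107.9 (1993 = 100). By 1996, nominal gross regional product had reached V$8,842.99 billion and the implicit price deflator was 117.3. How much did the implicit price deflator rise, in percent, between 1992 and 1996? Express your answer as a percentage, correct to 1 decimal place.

8.7%

Price-level change = 117.3 / 107.9 − 1 = 0.0871.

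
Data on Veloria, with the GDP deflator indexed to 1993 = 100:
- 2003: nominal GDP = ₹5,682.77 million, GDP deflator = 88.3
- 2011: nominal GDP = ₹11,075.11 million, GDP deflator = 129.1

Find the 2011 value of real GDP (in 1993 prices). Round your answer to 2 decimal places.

Real GDP = Nominal / (GDP deflator/100) = 11075.11 / 1.291 = 8578.71.

₹8,578.71 million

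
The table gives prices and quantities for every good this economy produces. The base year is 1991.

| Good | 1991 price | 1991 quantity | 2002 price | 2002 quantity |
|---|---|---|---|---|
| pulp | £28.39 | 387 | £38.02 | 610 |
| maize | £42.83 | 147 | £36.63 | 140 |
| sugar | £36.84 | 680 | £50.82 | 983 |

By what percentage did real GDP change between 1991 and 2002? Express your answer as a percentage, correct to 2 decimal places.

40.61%

Real GDP 1991 = Nominal GDP 1991 = 28.39·387 + 42.83·147 + 36.84·680 = 42334.14.
Real GDP 2002 (at 1991 prices) = 28.39·610 + 42.83·140 + 36.84·983 = 59527.82.
Real growth = 59527.82/42334.14 − 1 = 0.4061.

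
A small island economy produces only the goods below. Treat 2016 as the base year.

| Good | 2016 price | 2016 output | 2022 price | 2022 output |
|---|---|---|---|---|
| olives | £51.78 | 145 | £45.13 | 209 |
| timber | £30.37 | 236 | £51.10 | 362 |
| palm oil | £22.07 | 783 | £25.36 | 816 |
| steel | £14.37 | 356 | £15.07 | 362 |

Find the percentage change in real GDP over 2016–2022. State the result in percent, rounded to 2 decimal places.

21.46%

Real GDP 2016 = Nominal GDP 2016 = 51.78·145 + 30.37·236 + 22.07·783 + 14.37·356 = 37071.95.
Real GDP 2022 (at 2016 prices) = 51.78·209 + 30.37·362 + 22.07·816 + 14.37·362 = 45027.02.
Real growth = 45027.02/37071.95 − 1 = 0.2146.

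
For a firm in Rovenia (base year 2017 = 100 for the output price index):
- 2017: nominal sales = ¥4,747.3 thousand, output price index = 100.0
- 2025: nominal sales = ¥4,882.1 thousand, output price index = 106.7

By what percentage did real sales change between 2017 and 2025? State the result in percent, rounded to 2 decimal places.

-3.62%

Real sales 2017 = 4747.3 / 1.000 = 4747.30.
Real sales 2025 = 4882.1 / 1.067 = 4575.54.
Real growth = 4575.54 / 4747.30 − 1 = -0.0362.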